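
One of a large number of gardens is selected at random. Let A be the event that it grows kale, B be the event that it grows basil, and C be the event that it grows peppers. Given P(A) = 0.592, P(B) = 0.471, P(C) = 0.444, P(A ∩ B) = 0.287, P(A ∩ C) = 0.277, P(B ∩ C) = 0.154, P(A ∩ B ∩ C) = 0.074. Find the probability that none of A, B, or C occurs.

By inclusion–exclusion:
P(A ∪ B ∪ C) = 0.592 + 0.471 + 0.444 − 0.287 − 0.277 − 0.154 + 0.074 = 0.863
P(none) = 1 − 0.863 = 0.137

0.137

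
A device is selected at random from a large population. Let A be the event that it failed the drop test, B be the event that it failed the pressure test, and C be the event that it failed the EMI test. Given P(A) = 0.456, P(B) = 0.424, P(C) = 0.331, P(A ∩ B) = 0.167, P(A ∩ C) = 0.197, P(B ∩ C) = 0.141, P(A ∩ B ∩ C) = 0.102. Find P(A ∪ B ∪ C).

P(A ∪ B ∪ C) = 0.456 + 0.424 + 0.331 − 0.167 − 0.197 − 0.141 + 0.102 = 0.808

0.808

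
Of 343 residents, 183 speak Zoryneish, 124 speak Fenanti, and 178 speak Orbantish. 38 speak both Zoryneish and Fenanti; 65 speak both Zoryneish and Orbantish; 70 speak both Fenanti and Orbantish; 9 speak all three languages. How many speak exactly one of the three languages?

Using the inclusion–exclusion count for exactly one event:
|exactly one| = 183 + 124 + 178 − 2·38 − 2·65 − 2·70 + 3·9 = 166

166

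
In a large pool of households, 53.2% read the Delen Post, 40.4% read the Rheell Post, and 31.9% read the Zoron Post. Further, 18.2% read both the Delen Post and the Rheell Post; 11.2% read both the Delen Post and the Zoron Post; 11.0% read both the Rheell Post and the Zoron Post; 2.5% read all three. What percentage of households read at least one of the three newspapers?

87.6%

P(≥1) = 53.2 + 40.4 + 31.9 − 18.2 − 11.2 − 11.0 + 2.5 = 87.6%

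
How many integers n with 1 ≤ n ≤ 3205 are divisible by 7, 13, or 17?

By inclusion–exclusion:
floor(3205/7) + floor(3205/13) + floor(3205/17) − floor(3205/91) − floor(3205/119) − floor(3205/221) + floor(3205/1547) = 457 + 246 + 188 − 35 − 26 − 14 + 2 = 818

818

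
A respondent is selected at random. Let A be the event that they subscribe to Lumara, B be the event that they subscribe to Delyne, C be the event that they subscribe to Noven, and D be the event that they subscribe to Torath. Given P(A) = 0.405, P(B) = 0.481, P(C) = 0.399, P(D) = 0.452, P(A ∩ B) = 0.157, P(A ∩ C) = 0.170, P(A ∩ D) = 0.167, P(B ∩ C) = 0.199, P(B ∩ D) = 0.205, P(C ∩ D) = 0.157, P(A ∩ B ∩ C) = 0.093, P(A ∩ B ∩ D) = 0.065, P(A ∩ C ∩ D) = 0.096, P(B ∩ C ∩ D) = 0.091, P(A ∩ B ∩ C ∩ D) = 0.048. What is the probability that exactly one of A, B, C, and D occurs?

By inclusion–exclusion (exactly-one form):
P(exactly one) = 0.405 + 0.481 + 0.399 + 0.452 − 2·0.157 − 2·0.170 − 2·0.167 − 2·0.199 − 2·0.205 − 2·0.157 + 3·0.093 + 3·0.065 + 3·0.096 + 3·0.091 − 4·0.048 = 0.470

0.470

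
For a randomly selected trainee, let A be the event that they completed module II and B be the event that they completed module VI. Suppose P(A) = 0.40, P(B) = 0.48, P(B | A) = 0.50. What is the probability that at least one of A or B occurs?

P(A ∩ B) = P(A)·P(B|A) = 0.40 × 0.50 = 0.20
Using inclusion–exclusion:
P(A ∪ B) = 0.40 + 0.48 − 0.20 = 0.68

0.68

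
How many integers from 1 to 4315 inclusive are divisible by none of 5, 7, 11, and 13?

floor(4315/5) + floor(4315/7) + floor(4315/11) + floor(4315/13) − floor(4315/35) − floor(4315/55) − floor(4315/65) − floor(4315/77) − floor(4315/91) − floor(4315/143) + floor(4315/385) + floor(4315/455) + floor(4315/715) + floor(4315/1001) − floor(4315/5005) = 863 + 616 + 392 + 331 − 123 − 78 − 66 − 56 − 47 − 30 + 11 + 9 + 6 + 4 − 0 = 1832
4315 − 1832 = 2483

2483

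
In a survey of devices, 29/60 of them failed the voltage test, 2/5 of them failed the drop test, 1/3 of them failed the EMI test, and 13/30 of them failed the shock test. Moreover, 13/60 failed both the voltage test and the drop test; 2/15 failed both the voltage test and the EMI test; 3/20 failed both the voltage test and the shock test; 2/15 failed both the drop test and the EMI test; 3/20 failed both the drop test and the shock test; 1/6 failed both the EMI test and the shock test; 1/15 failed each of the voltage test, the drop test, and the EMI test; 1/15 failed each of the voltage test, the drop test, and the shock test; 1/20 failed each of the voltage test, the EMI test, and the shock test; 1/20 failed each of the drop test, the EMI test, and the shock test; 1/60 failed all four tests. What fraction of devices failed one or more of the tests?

11/12

Inclusion–exclusion gives
P(at least one) = 29/60 + 2/5 + 1/3 + 13/30 − 13/60 − 2/15 − 3/20 − 2/15 − 3/20 − 1/6 + 1/15 + 1/15 + 1/20 + 1/20 − 1/60 = 11/12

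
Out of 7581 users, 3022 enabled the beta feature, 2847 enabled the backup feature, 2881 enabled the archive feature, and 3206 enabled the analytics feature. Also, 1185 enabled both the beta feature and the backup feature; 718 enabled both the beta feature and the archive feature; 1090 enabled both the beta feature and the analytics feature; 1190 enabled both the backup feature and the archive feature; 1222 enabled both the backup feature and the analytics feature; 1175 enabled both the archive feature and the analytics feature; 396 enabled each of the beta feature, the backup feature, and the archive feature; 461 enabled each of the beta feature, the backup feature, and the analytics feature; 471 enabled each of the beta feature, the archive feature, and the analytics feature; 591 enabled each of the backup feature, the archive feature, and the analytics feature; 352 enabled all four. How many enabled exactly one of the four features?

3145

|exactly one| = 3022 + 2847 + 2881 + 3206 − 2·1185 − 2·718 − 2·1090 − 2·1190 − 2·1222 − 2·1175 + 3·396 + 3·461 + 3·471 + 3·591 − 4·352 = 3145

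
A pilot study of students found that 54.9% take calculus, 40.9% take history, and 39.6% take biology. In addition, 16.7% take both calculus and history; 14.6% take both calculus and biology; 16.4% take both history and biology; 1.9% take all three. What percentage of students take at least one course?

P(≥1) = 54.9 + 40.9 + 39.6 − 16.7 − 14.6 − 16.4 + 1.9 = 89.6%

89.6%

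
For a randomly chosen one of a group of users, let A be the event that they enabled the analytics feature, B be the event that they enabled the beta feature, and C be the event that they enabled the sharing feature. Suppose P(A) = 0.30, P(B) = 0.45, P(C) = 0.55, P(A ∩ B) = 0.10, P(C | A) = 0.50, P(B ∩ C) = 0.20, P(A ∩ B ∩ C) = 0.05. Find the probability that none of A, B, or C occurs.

P(A ∩ C) = P(A)·P(C|A) = 0.30 × 0.50 = 0.15
By inclusion-exclusion,
P(A ∪ B ∪ C) = 0.30 + 0.45 + 0.55 − 0.10 − 0.15 − 0.20 + 0.05 = 0.90
P(none) = 1 − 0.90 = 0.10

0.10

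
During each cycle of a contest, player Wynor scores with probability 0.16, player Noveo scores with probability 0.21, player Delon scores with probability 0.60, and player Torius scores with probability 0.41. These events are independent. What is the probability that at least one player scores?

0.8433904

P(none) = (1 − 0.16) × (1 − 0.21) × (1 − 0.60) × (1 − 0.41) = 0.84 × 0.79 × 0.40 × 0.59 = 0.1566096
P(at least one) = 1 − 0.1566096 = 0.8433904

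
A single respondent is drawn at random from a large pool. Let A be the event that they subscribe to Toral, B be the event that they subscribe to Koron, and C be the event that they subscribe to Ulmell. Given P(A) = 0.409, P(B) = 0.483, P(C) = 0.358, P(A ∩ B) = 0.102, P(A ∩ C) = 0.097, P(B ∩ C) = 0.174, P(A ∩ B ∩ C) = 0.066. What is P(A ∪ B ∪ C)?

0.943

By inclusion-exclusion,
P(A ∪ B ∪ C) = 0.409 + 0.483 + 0.358 − 0.102 − 0.097 − 0.174 + 0.066 = 0.943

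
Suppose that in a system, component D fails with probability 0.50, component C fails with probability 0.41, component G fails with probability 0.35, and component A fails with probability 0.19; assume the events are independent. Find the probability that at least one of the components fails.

P(none) = (1 − 0.50) × (1 − 0.41) × (1 − 0.35) × (1 − 0.19) = 0.50 × 0.59 × 0.65 × 0.81 = 0.1553175
P(at least one) = 1 − 0.1553175 = 0.8446825

0.8446825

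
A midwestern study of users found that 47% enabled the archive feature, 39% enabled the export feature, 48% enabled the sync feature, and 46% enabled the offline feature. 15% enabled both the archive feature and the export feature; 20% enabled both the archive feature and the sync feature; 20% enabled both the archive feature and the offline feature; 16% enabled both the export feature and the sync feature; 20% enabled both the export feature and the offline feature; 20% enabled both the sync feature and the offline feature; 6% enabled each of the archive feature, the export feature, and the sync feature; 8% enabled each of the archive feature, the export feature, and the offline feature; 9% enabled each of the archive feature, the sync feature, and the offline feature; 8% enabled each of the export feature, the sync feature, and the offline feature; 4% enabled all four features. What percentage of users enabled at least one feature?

96%

P(union) = 47 + 39 + 48 + 46 − 15 − 20 − 20 − 16 − 20 − 20 + 6 + 8 + 9 + 8 − 4 = 96%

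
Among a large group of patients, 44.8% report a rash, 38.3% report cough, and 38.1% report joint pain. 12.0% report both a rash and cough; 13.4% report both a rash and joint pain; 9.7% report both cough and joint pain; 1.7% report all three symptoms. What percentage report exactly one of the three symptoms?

Using the inclusion–exclusion count for exactly one event:
P(exactly one) = 44.8 + 38.3 + 38.1 − 2·12.0 − 2·13.4 − 2·9.7 + 3·1.7 = 56.1%

56.1%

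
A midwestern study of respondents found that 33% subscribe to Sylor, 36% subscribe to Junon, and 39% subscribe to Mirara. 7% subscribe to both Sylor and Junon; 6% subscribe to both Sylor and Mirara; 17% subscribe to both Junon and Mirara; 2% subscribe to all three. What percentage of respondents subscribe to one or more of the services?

80%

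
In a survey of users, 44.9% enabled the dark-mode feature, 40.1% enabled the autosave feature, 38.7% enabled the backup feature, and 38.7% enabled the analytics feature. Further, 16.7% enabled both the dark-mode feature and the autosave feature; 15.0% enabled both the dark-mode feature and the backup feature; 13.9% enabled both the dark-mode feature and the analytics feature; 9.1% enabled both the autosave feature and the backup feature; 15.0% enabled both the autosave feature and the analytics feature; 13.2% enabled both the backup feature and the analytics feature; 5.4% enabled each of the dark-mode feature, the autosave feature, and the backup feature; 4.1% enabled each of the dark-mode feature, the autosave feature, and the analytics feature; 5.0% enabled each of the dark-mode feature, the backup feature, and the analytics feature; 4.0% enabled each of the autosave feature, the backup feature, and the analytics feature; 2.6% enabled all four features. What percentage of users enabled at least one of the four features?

95.4%

P(union) = 44.9 + 40.1 + 38.7 + 38.7 − 16.7 − 15.0 − 13.9 − 9.1 − 15.0 − 13.2 + 5.4 + 4.1 + 5.0 + 4.0 − 2.6 = 95.4%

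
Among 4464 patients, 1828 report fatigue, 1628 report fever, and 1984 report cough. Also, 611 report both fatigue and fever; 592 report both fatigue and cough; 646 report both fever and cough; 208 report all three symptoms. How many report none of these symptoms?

By inclusion–exclusion:
|at least one| = 1828 + 1628 + 1984 − 611 − 592 − 646 + 208 = 3799
None: 4464 − 3799 = 665

665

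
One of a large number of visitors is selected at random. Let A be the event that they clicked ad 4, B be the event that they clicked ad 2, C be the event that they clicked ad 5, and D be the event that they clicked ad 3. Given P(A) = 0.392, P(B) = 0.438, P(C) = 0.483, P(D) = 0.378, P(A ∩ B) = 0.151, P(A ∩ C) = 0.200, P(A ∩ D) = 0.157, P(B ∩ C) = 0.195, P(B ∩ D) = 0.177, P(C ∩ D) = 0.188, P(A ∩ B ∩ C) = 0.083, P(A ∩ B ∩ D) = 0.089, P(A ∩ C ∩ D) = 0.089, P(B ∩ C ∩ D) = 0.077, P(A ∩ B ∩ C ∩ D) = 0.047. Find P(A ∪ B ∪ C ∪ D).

0.914

P(A ∪ B ∪ C ∪ D) = 0.392 + 0.438 + 0.483 + 0.378 − 0.151 − 0.200 − 0.157 − 0.195 − 0.177 − 0.188 + 0.083 + 0.089 + 0.089 + 0.077 − 0.047 = 0.914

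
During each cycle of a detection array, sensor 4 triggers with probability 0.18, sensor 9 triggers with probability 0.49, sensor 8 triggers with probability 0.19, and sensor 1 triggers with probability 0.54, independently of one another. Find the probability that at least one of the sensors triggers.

0.84417868

P(none) = (1 − 0.18) × (1 − 0.49) × (1 − 0.19) × (1 − 0.54) = 0.82 × 0.51 × 0.81 × 0.46 = 0.15582132
P(at least one) = 1 − 0.15582132 = 0.84417868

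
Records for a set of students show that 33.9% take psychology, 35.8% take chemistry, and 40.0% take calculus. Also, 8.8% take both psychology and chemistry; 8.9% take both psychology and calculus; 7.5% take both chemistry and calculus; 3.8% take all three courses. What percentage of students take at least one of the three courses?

88.3%

Using inclusion–exclusion:
P(at least one) = 33.9 + 35.8 + 40.0 − 8.8 − 8.9 − 7.5 + 3.8 = 88.3%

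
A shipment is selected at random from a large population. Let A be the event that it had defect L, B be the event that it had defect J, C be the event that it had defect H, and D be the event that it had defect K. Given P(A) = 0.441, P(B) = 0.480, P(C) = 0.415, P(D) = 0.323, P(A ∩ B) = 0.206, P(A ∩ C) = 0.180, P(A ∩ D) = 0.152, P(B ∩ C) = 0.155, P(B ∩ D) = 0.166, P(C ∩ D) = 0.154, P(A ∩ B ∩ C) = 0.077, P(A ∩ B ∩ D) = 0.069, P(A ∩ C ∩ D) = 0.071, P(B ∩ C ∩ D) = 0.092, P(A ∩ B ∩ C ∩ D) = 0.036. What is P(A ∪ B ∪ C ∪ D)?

0.919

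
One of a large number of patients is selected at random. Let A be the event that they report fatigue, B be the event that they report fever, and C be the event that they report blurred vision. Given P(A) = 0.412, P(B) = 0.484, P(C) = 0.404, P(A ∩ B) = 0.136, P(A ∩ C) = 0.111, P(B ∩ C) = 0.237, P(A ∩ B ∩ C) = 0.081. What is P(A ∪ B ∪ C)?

P(A ∪ B ∪ C) = 0.412 + 0.484 + 0.404 − 0.136 − 0.111 − 0.237 + 0.081 = 0.897

0.897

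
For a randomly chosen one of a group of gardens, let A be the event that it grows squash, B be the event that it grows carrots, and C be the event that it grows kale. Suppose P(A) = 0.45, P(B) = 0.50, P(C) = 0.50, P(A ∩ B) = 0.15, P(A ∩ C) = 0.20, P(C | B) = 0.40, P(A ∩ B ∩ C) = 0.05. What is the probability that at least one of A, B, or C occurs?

P(B ∩ C) = P(B)·P(C|B) = 0.50 × 0.40 = 0.20
P(A ∪ B ∪ C) = 0.45 + 0.50 + 0.50 − 0.15 − 0.20 − 0.20 + 0.05 = 0.95

0.95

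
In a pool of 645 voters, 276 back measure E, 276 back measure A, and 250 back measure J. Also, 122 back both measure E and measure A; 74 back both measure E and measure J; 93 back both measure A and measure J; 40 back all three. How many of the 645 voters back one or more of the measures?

553

|union| = 276 + 276 + 250 − 122 − 74 − 93 + 40 = 553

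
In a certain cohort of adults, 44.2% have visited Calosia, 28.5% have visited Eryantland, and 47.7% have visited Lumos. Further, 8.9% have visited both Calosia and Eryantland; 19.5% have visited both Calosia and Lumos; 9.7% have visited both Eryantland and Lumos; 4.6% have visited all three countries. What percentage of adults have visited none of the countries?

P(at least one) = 44.2 + 28.5 + 47.7 − 8.9 − 19.5 − 9.7 + 4.6 = 86.9%
P(none) = 100% − 86.9% = 13.1%

13.1%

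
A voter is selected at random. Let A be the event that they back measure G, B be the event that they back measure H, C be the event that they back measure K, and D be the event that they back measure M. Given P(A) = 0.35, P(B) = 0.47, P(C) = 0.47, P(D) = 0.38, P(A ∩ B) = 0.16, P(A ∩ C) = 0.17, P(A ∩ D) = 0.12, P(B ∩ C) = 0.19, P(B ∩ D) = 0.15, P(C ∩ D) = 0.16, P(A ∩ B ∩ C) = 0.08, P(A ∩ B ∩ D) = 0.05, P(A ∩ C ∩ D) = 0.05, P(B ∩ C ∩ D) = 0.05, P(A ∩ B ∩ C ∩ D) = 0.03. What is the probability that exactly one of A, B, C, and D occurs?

Using the inclusion–exclusion count for exactly one event:
P(exactly one) = 0.35 + 0.47 + 0.47 + 0.38 − 2·0.16 − 2·0.17 − 2·0.12 − 2·0.19 − 2·0.15 − 2·0.16 + 3·0.08 + 3·0.05 + 3·0.05 + 3·0.05 − 4·0.03 = 0.34

0.34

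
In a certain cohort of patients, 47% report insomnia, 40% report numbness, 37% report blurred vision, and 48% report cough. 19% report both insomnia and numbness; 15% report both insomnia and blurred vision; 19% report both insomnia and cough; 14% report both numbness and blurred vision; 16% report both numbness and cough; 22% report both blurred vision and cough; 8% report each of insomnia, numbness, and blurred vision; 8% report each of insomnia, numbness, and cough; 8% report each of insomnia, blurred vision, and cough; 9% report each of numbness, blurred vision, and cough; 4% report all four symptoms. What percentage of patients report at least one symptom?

96%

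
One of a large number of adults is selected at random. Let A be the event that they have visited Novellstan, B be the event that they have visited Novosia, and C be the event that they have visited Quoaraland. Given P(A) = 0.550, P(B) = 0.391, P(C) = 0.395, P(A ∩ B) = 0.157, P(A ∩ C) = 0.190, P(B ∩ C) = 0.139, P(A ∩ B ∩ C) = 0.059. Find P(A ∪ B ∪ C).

By inclusion–exclusion:
P(A ∪ B ∪ C) = 0.550 + 0.391 + 0.395 − 0.157 − 0.190 − 0.139 + 0.059 = 0.909

0.909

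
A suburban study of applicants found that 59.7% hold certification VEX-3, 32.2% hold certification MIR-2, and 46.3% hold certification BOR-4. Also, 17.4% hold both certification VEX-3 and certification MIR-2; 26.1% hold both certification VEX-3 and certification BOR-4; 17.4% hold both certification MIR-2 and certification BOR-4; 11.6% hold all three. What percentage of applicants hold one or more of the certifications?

P(at least one) = 59.7 + 32.2 + 46.3 − 17.4 − 26.1 − 17.4 + 11.6 = 88.9%

88.9%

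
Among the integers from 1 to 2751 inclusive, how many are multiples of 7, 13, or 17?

701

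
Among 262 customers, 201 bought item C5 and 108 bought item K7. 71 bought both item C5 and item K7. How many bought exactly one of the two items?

167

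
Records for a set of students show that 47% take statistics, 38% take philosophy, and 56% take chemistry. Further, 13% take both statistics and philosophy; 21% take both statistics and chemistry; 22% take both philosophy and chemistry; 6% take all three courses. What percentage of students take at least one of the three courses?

By inclusion–exclusion:
P(union) = 47 + 38 + 56 − 13 − 21 − 22 + 6 = 91%

91%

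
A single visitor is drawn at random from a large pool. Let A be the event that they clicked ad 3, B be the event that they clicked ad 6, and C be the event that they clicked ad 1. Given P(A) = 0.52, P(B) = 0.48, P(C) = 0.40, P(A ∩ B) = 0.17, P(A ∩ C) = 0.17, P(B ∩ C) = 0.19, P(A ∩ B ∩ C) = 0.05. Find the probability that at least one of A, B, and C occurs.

Using inclusion–exclusion:
P(A ∪ B ∪ C) = 0.52 + 0.48 + 0.40 − 0.17 − 0.17 − 0.19 + 0.05 = 0.92

0.92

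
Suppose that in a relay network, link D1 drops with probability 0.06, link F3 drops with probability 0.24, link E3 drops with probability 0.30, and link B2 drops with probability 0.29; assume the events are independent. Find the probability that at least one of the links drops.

0.6449432

Since the events are independent, P(none) is the product of the individual non-occurrence probabilities.
P(none) = (1 − 0.06) × (1 − 0.24) × (1 − 0.30) × (1 − 0.29) = 0.94 × 0.76 × 0.70 × 0.71 = 0.3550568
P(at least one) = 1 − 0.3550568 = 0.6449432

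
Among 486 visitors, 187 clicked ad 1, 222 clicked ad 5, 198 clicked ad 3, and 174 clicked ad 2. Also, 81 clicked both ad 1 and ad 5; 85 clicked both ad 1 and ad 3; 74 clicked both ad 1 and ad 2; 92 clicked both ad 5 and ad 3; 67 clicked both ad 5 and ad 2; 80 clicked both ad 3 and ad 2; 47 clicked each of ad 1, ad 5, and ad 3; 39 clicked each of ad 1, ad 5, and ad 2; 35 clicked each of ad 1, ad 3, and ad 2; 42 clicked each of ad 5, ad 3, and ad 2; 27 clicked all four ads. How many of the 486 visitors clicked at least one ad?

438

N(≥1) = 187 + 222 + 198 + 174 − 81 − 85 − 74 − 92 − 67 − 80 + 47 + 39 + 35 + 42 − 27 = 438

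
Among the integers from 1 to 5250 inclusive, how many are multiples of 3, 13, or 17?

By inclusion–exclusion:
1750 + 403 + 308 − 134 − 102 − 23 + 7 = 2209

2209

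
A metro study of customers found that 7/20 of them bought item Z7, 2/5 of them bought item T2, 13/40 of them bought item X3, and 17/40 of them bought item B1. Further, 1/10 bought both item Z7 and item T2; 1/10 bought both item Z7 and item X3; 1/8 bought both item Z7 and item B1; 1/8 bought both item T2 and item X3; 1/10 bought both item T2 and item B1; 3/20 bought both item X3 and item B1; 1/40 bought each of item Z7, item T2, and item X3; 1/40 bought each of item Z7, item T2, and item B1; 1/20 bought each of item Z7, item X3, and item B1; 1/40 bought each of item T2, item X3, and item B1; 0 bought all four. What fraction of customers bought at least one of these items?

P(union) = 7/20 + 2/5 + 13/40 + 17/40 − 1/10 − 1/10 − 1/8 − 1/8 − 1/10 − 3/20 + 1/40 + 1/40 + 1/20 + 1/40 − 0 = 37/40

37/40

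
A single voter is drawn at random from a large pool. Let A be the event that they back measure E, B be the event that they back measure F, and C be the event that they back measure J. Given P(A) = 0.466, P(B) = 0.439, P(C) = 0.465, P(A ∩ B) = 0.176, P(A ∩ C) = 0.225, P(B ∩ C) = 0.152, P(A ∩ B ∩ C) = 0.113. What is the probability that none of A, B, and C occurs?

0.070

Apply inclusion-exclusion:
P(A ∪ B ∪ C) = 0.466 + 0.439 + 0.465 − 0.176 − 0.225 − 0.152 + 0.113 = 0.930
P(none) = 1 − 0.930 = 0.070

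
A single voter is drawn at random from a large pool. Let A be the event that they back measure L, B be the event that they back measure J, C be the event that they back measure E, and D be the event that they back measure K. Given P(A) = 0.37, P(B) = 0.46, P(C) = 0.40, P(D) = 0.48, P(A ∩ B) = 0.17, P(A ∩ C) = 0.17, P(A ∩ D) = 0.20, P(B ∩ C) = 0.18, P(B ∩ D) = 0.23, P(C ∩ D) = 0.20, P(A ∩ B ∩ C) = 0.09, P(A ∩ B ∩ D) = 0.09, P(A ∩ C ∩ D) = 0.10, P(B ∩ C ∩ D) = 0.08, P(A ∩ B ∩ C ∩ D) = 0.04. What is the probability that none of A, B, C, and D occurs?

P(A ∪ B ∪ C ∪ D) = 0.37 + 0.46 + 0.40 + 0.48 − 0.17 − 0.17 − 0.20 − 0.18 − 0.23 − 0.20 + 0.09 + 0.09 + 0.10 + 0.08 − 0.04 = 0.88
P(none) = 1 − 0.88 = 0.12

0.12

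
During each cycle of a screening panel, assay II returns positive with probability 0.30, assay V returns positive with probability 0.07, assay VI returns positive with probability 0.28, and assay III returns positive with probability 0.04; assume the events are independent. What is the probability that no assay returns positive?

P(none) = (1 − 0.30) × (1 − 0.07) × (1 − 0.28) × (1 − 0.04) = 0.70 × 0.93 × 0.72 × 0.96 = 0.4499712

0.4499712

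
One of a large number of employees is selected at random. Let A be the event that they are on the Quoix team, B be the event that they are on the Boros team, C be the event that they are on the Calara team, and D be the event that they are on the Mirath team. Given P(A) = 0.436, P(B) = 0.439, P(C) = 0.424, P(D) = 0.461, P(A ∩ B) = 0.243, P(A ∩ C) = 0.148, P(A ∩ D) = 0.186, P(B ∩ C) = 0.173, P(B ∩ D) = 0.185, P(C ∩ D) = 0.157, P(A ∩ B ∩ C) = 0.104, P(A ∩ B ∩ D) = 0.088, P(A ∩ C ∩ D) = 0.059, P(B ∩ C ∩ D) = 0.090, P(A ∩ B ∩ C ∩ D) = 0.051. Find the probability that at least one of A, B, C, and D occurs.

0.958

P(A ∪ B ∪ C ∪ D) = 0.436 + 0.439 + 0.424 + 0.461 − 0.243 − 0.148 − 0.186 − 0.173 − 0.185 − 0.157 + 0.104 + 0.088 + 0.059 + 0.090 − 0.051 = 0.958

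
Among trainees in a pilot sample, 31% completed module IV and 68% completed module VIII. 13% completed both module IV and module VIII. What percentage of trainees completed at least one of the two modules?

86%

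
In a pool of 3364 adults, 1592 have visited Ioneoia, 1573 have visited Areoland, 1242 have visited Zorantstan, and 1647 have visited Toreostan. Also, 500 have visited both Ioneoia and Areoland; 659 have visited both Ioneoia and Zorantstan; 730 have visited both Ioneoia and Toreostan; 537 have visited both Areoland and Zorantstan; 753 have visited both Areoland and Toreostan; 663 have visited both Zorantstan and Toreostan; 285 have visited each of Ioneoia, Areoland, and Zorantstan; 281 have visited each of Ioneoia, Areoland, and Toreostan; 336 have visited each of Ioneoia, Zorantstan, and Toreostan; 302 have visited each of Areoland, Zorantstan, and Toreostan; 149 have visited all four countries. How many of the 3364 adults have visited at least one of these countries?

By inclusion-exclusion,
|union| = 1592 + 1573 + 1242 + 1647 − 500 − 659 − 730 − 537 − 753 − 663 + 285 + 281 + 336 + 302 − 149 = 3267

3267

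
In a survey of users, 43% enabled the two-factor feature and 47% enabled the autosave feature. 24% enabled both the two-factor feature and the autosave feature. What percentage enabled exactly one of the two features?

P(exactly one) = 43 + 47 − 2·24 = 42%

42%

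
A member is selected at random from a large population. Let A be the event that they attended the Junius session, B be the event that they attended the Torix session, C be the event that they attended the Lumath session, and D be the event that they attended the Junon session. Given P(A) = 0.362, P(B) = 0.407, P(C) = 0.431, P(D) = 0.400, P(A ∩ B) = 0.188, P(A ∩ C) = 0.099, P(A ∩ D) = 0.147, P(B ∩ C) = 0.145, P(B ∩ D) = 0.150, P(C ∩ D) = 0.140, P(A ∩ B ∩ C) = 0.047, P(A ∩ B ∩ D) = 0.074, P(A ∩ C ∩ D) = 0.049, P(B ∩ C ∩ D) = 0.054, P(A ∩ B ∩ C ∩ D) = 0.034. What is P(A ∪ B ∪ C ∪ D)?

By inclusion-exclusion,
P(A ∪ B ∪ C ∪ D) = 0.362 + 0.407 + 0.431 + 0.400 − 0.188 − 0.099 − 0.147 − 0.145 − 0.150 − 0.140 + 0.047 + 0.074 + 0.049 + 0.054 − 0.034 = 0.921

0.921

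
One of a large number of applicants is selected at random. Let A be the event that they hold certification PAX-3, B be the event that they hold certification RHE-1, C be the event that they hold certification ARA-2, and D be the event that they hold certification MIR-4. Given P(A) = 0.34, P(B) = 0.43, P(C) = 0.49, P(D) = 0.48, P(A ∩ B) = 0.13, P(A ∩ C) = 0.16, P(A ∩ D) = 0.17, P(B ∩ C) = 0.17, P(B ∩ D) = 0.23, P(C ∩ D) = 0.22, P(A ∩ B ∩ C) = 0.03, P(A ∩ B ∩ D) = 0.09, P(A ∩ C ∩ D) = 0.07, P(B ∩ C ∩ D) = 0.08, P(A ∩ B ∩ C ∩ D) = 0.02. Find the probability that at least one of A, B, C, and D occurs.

0.91

P(A ∪ B ∪ C ∪ D) = 0.34 + 0.43 + 0.49 + 0.48 − 0.13 − 0.16 − 0.17 − 0.17 − 0.23 − 0.22 + 0.03 + 0.09 + 0.07 + 0.08 − 0.02 = 0.91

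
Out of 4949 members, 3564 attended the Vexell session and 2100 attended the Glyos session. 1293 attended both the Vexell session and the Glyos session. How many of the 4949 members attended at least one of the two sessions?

4371

Inclusion–exclusion gives
|union| = 3564 + 2100 − 1293 = 4371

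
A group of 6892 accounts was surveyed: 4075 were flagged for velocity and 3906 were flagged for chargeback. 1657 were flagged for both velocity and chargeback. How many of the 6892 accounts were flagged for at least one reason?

|at least one| = 4075 + 3906 − 1657 = 6324

6324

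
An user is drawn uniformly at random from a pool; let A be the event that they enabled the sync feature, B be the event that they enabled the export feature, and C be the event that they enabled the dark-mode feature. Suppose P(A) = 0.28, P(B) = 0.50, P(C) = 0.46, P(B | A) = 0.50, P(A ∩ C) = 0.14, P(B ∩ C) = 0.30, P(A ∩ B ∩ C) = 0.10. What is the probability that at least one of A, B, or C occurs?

P(A ∩ B) = P(A)·P(B|A) = 0.28 × 0.50 = 0.14
Apply inclusion-exclusion:
P(A ∪ B ∪ C) = 0.28 + 0.50 + 0.46 − 0.14 − 0.14 − 0.30 + 0.10 = 0.76

0.76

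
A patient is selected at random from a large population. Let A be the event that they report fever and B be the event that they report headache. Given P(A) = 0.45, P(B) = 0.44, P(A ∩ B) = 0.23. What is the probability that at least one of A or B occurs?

0.66

P(A ∪ B) = 0.45 + 0.44 − 0.23 = 0.66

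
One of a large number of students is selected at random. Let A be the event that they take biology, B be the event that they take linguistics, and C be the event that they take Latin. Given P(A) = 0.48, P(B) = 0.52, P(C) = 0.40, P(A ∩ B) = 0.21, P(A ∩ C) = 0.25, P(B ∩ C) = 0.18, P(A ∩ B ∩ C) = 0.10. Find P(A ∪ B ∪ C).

Inclusion–exclusion gives
P(A ∪ B ∪ C) = 0.48 + 0.52 + 0.40 − 0.21 − 0.25 − 0.18 + 0.10 = 0.86

0.86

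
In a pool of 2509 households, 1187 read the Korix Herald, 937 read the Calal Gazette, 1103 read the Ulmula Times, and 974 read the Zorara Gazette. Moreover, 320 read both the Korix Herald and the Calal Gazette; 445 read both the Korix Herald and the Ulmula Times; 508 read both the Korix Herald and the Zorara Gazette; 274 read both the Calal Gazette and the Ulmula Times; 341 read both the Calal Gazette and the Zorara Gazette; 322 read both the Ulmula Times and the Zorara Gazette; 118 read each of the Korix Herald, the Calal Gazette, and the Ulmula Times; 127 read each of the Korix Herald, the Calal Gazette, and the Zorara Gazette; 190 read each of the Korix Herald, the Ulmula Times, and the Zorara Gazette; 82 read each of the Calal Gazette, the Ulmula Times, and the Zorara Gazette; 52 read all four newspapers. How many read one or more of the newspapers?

Apply inclusion-exclusion:
|union| = 1187 + 937 + 1103 + 974 − 320 − 445 − 508 − 274 − 341 − 322 + 118 + 127 + 190 + 82 − 52 = 2456

2456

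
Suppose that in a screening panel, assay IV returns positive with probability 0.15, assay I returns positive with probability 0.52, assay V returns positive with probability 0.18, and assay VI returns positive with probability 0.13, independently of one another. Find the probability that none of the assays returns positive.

0.2910672

Since the events are independent, P(none) is the product of the individual non-occurrence probabilities.
P(none) = (1 − 0.15) × (1 − 0.52) × (1 − 0.18) × (1 − 0.13) = 0.85 × 0.48 × 0.82 × 0.87 = 0.2910672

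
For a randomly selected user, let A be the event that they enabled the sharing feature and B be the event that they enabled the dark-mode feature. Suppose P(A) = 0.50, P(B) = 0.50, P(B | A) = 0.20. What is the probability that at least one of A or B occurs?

0.90

P(A ∩ B) = P(A)·P(B|A) = 0.50 × 0.20 = 0.10
Apply inclusion-exclusion:
P(A ∪ B) = 0.50 + 0.50 − 0.10 = 0.90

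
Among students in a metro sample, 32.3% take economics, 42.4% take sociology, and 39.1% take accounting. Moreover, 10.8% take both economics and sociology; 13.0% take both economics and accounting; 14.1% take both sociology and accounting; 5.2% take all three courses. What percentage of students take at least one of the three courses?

P(≥1) = 32.3 + 42.4 + 39.1 − 10.8 − 13.0 − 14.1 + 5.2 = 81.1%

81.1%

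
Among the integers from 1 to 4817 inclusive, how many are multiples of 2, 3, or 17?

3306

Inclusion–exclusion gives
2408 + 1605 + 283 − 802 − 141 − 94 + 47 = 3306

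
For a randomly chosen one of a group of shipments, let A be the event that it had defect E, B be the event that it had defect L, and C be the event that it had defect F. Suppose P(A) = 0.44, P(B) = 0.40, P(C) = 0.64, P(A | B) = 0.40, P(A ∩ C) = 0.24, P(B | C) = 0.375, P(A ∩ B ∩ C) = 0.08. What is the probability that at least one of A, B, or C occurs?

0.92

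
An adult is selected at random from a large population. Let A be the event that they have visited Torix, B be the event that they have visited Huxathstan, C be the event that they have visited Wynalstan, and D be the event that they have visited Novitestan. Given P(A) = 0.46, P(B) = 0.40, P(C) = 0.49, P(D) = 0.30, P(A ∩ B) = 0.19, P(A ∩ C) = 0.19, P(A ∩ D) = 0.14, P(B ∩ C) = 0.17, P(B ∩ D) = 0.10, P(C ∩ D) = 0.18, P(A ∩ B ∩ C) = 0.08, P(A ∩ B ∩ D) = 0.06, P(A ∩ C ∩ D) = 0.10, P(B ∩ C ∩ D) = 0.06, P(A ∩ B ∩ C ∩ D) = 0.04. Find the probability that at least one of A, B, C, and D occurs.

Apply inclusion-exclusion:
P(A ∪ B ∪ C ∪ D) = 0.46 + 0.40 + 0.49 + 0.30 − 0.19 − 0.19 − 0.14 − 0.17 − 0.10 − 0.18 + 0.08 + 0.06 + 0.10 + 0.06 − 0.04 = 0.94

0.94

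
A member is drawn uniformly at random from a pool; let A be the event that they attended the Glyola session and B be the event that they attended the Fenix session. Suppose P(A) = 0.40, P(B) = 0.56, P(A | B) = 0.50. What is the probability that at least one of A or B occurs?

P(A ∩ B) = P(B)·P(A|B) = 0.56 × 0.50 = 0.28
P(A ∪ B) = 0.40 + 0.56 − 0.28 = 0.68

0.68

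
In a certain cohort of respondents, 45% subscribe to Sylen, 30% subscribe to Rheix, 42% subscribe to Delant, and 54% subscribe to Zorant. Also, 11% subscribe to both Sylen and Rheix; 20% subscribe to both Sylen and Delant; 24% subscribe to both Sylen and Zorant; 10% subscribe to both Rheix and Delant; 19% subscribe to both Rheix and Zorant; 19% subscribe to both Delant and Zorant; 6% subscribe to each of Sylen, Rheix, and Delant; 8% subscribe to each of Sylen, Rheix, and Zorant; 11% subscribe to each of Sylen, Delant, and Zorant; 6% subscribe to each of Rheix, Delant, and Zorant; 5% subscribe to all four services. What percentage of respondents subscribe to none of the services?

P(≥1) = 45 + 30 + 42 + 54 − 11 − 20 − 24 − 10 − 19 − 19 + 6 + 8 + 11 + 6 − 5 = 94%
P(none) = 100% − 94% = 6%

6%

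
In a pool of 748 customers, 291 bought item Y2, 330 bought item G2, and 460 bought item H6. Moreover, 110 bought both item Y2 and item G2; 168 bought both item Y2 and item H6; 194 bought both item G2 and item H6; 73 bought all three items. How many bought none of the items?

Using inclusion–exclusion:
|union| = 291 + 330 + 460 − 110 − 168 − 194 + 73 = 682
None: 748 − 682 = 66

66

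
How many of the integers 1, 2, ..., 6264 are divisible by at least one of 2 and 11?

3417

Inclusion–exclusion gives
⌊6264/2⌋ + ⌊6264/11⌋ − ⌊6264/22⌋ = 3132 + 569 − 284 = 3417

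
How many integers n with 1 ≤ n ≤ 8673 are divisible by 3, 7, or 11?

4168

Inclusion–exclusion gives
⌊8673/3⌋ + ⌊8673/7⌋ + ⌊8673/11⌋ − ⌊8673/21⌋ − ⌊8673/33⌋ − ⌊8673/77⌋ + ⌊8673/231⌋ = 2891 + 1239 + 788 − 413 − 262 − 112 + 37 = 4168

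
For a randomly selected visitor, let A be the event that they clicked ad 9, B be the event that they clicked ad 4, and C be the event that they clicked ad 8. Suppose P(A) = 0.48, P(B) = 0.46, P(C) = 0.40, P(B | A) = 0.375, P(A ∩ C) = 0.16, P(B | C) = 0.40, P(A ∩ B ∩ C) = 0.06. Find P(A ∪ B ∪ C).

P(A ∩ B) = P(A)·P(B|A) = 0.48 × 0.375 = 0.18
P(B ∩ C) = P(C)·P(B|C) = 0.40 × 0.40 = 0.16
P(A ∪ B ∪ C) = 0.48 + 0.46 + 0.40 − 0.18 − 0.16 − 0.16 + 0.06 = 0.90

0.90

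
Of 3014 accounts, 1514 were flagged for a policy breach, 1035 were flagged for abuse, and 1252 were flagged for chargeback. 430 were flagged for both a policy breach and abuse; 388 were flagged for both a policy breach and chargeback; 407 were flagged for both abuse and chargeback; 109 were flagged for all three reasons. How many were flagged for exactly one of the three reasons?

1678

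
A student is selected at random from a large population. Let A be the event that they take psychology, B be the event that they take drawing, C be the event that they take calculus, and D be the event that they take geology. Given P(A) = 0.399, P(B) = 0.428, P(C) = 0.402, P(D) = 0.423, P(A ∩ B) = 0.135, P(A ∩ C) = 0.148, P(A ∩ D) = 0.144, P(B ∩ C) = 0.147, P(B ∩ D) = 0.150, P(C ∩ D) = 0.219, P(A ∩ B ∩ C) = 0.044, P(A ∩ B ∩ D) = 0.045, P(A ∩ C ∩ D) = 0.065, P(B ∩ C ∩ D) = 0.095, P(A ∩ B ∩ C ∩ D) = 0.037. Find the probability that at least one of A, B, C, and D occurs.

0.921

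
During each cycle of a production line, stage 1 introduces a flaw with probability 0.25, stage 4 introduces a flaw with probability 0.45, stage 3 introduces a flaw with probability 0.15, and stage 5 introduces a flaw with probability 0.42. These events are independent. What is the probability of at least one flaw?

Independence gives P(none) = ∏(1 − pᵢ).
P(none) = (1 − 0.25) × (1 − 0.45) × (1 − 0.15) × (1 − 0.42) = 0.75 × 0.55 × 0.85 × 0.58 = 0.2033625
P(at least one) = 1 − 0.2033625 = 0.7966375

0.7966375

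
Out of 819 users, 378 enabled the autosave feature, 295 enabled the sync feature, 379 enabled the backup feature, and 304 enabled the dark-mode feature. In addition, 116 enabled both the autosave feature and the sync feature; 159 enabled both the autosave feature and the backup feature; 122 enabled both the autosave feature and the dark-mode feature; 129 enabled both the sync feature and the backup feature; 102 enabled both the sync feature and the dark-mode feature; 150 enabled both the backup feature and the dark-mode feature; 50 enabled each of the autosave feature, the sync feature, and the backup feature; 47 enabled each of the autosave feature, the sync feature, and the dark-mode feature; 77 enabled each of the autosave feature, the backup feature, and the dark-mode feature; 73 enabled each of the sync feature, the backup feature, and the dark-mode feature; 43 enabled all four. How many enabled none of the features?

37

|at least one| = 378 + 295 + 379 + 304 − 116 − 159 − 122 − 129 − 102 − 150 + 50 + 47 + 77 + 73 − 43 = 782
None: 819 − 782 = 37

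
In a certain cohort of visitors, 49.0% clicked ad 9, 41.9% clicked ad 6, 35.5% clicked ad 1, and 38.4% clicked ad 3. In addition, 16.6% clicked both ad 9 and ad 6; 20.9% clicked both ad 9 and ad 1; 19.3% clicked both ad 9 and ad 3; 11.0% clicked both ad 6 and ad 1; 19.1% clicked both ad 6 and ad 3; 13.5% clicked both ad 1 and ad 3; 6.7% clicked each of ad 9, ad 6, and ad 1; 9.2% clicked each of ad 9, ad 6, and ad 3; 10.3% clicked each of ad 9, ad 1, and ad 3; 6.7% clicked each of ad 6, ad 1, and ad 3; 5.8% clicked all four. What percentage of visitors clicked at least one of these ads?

91.5%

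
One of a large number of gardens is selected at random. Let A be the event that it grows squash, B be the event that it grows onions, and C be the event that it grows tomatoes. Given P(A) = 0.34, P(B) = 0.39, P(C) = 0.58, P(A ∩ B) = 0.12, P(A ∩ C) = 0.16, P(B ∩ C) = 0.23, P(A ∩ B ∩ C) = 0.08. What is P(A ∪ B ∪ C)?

0.88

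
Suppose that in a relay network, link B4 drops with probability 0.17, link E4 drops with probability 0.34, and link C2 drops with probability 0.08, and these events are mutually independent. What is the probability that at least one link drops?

0.496024

P(none) = (1 − 0.17) × (1 − 0.34) × (1 − 0.08) = 0.83 × 0.66 × 0.92 = 0.503976
P(at least one) = 1 − 0.503976 = 0.496024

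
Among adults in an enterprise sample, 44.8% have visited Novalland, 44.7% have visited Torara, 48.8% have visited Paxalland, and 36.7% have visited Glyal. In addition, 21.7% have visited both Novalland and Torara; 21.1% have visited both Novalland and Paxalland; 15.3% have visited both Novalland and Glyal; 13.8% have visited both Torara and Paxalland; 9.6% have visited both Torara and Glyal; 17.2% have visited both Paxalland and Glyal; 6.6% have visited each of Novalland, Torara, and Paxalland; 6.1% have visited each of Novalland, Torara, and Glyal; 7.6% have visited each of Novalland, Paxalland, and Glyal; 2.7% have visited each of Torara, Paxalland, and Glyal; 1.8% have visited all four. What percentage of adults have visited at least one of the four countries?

97.5%

Apply inclusion-exclusion:
P(union) = 44.8 + 44.7 + 48.8 + 36.7 − 21.7 − 21.1 − 15.3 − 13.8 − 9.6 − 17.2 + 6.6 + 6.1 + 7.6 + 2.7 − 1.8 = 97.5%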